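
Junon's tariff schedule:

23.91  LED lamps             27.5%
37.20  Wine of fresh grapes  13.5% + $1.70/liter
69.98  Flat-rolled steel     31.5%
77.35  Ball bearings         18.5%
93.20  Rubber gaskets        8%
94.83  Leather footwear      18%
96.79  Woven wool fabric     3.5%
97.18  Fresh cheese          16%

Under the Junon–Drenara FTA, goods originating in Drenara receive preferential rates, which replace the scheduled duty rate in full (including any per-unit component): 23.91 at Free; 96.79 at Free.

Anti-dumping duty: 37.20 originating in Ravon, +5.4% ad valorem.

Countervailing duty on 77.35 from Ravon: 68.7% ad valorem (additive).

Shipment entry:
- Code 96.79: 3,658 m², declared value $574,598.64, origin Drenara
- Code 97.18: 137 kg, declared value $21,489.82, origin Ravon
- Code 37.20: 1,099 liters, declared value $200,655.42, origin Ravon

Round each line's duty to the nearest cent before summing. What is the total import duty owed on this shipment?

$43,230.54

Line 1 (96.79, Drenara, 3,658 m², $574,598.64):
Base rate for 96.79 is 3.5%.
Origin Drenara qualifies under the Junon–Drenara agreement and 96.79 is covered: preferential rate Free applies instead.
Duty = $574,598.64 × 0% = $0.00.
Line 2 (97.18, Ravon, 137 kg, $21,489.82):
Base rate for 97.18 is 16%.
Duty = $21,489.82 × 16% = $3,438.37.
Line 3 (37.20, Ravon, 1,099 liters, $200,655.42):
Base rate for 37.20 is 13.5% + $1.70/liter.
Additional duty on 37.20 from Ravon: +5.4%. Applied ad valorem rate: 13.5% + 5.4% = 18.9%.
Duty = $200,655.42 × 18.9% + 1,099 × $1.70 = $39,792.17.
Total = $0.00 + $3,438.37 + $39,792.17 = $43,230.54.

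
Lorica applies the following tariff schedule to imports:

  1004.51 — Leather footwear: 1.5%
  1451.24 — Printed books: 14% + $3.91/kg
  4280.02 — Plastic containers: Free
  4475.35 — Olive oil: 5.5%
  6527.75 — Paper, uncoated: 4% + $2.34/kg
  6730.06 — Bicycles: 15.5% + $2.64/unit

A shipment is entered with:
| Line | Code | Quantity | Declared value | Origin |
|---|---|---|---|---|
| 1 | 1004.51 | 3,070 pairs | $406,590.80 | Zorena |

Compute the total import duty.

$6,098.86

Line 1 (1004.51, Zorena, 3,070 pairs, $406,590.80):
Base rate for 1004.51 is 1.5%.
Duty = $406,590.80 × 1.5% = $6,098.86.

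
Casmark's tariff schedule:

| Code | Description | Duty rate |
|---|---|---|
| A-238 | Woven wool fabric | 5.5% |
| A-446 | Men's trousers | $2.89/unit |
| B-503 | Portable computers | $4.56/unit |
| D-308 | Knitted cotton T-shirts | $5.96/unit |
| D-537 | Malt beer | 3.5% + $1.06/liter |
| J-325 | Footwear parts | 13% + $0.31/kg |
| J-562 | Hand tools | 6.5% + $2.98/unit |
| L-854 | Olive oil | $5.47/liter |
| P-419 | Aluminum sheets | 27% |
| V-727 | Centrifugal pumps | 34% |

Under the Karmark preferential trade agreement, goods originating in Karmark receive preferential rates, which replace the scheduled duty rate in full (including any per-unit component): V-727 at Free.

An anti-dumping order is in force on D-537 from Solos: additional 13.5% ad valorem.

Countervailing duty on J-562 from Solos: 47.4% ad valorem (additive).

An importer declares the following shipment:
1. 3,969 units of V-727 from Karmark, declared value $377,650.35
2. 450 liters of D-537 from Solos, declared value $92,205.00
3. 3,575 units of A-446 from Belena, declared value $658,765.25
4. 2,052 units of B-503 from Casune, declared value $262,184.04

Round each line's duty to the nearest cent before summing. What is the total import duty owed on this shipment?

$35,840.72

Line 1 (V-727, Karmark, 3,969 units, $377,650.35):
Base rate for V-727 is 34%.
Origin Karmark qualifies under the Casmark–Karmark agreement and V-727 is covered: preferential rate Free applies instead.
Duty = $377,650.35 × 0% = $0.00.
Line 2 (D-537, Solos, 450 liters, $92,205.00):
Base rate for D-537 is 3.5% + $1.06/liter.
Additional duty on D-537 from Solos: +13.5%. Applied ad valorem rate: 3.5% + 13.5% = 17%.
Duty = $92,205.00 × 17% + 450 × $1.06 = $16,151.85.
Line 3 (A-446, Belena, 3,575 units, $658,765.25):
Base rate for A-446 is $2.89/unit.
Duty = 3,575 × $2.89 = $10,331.75.
Line 4 (B-503, Casune, 2,052 units, $262,184.04):
Base rate for B-503 is $4.56/unit.
Duty = 2,052 × $4.56 = $9,357.12.
Total = $0.00 + $16,151.85 + $10,331.75 + $9,357.12 = $35,840.72.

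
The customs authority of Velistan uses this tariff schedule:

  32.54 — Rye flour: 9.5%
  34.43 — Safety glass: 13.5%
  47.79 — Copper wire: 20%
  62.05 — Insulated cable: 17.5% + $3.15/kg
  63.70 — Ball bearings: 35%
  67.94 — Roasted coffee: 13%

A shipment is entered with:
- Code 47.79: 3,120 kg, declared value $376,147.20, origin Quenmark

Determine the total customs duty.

$75,229.44

Line 1 (47.79, Quenmark, 3,120 kg, $376,147.20):
Base rate for 47.79 is 20%.
Duty = $376,147.20 × 20% = $75,229.44.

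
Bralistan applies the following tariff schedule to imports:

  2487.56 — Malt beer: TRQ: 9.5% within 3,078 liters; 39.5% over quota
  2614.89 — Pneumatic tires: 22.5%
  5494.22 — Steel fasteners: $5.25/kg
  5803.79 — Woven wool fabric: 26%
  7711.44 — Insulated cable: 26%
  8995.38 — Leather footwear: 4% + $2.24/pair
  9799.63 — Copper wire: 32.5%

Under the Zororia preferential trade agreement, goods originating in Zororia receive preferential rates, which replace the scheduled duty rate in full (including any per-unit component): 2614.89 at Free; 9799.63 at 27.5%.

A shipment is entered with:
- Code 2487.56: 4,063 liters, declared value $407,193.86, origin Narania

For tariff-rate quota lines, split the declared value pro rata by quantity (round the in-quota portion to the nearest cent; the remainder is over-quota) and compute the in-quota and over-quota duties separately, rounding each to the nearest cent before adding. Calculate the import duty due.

Line 1 (2487.56, Narania, 4,063 liters, $407,193.86):
Code 2487.56 is under a tariff-rate quota (threshold 3,078 liters). In-quota: 3,078 liters at 9.5%; over-quota: 985 liters at 39.5%.
Pro-rata value split: in-quota = $407,193.86 × 3,078/4,063 = $308,477.16; over-quota = $407,193.86 − $308,477.16 = $98,716.70.
In-quota duty = $308,477.16 × 9.5% = $29,305.33. Over-quota duty = $98,716.70 × 39.5% = $38,993.10.
Line duty = $29,305.33 + $38,993.10 = $68,298.43.

$68,298.43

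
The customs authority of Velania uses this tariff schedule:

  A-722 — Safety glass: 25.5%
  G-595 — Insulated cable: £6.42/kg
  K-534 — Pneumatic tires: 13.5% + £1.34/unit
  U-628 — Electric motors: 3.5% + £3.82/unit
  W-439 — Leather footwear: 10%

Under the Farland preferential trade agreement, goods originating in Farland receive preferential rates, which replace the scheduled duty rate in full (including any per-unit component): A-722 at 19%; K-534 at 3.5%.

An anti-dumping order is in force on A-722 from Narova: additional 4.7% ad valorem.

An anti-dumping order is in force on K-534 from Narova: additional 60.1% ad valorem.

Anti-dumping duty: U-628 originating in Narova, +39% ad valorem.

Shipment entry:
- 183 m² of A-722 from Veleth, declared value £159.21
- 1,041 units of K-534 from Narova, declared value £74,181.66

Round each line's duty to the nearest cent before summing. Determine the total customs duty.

Line 1 (A-722, Veleth, 183 m², £159.21):
Base rate for A-722 is 25.5%.
A-722 has an FTA preferential rate, but origin Veleth is not Farland; base rate stands.
The additional-duty order on A-722 targets Narova, not Veleth; it does not apply.
Duty = £159.21 × 25.5% = £40.60.
Line 2 (K-534, Narova, 1,041 units, £74,181.66):
Base rate for K-534 is 13.5% + £1.34/unit.
K-534 has an FTA preferential rate, but origin Narova is not Farland; base rate stands.
Additional duty on K-534 from Narova: +60.1%. Applied ad valorem rate: 13.5% + 60.1% = 73.6%.
Duty = £74,181.66 × 73.6% + 1,041 × £1.34 = £55,992.64.
Total = £40.60 + £55,992.64 = £56,033.24.

£56,033.24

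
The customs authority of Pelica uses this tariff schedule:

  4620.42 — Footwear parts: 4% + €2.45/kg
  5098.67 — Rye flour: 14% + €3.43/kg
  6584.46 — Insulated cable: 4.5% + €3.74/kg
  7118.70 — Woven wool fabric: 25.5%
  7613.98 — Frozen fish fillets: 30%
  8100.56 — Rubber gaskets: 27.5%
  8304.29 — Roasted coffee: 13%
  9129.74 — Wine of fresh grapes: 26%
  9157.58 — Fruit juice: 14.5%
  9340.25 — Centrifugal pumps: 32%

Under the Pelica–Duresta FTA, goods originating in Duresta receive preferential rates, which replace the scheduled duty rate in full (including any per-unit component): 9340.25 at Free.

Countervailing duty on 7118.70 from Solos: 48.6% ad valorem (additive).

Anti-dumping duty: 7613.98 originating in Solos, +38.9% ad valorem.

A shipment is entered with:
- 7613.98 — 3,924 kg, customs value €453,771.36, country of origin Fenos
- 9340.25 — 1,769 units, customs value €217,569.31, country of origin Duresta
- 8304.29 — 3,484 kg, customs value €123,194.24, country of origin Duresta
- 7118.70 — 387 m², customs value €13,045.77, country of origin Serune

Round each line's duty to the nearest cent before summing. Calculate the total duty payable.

€155,473.33

Line 1 (7613.98, Fenos, 3,924 kg, €453,771.36):
Base rate for 7613.98 is 30%.
The additional-duty order on 7613.98 targets Solos, not Fenos; it does not apply.
Duty = €453,771.36 × 30% = €136,131.41.
Line 2 (9340.25, Duresta, 1,769 units, €217,569.31):
Base rate for 9340.25 is 32%.
Origin Duresta qualifies under the Pelica–Duresta agreement and 9340.25 is covered: preferential rate Free applies instead.
Duty = €217,569.31 × 0% = €0.00.
Line 3 (8304.29, Duresta, 3,484 kg, €123,194.24):
Base rate for 8304.29 is 13%.
Origin Duresta is the FTA partner but 8304.29 is not on the preference list; base rate stands.
Duty = €123,194.24 × 13% = €16,015.25.
Line 4 (7118.70, Serune, 387 m², €13,045.77):
Base rate for 7118.70 is 25.5%.
The additional-duty order on 7118.70 targets Solos, not Serune; it does not apply.
Duty = €13,045.77 × 25.5% = €3,326.67.
Total = €136,131.41 + €0.00 + €16,015.25 + €3,326.67 = €155,473.33.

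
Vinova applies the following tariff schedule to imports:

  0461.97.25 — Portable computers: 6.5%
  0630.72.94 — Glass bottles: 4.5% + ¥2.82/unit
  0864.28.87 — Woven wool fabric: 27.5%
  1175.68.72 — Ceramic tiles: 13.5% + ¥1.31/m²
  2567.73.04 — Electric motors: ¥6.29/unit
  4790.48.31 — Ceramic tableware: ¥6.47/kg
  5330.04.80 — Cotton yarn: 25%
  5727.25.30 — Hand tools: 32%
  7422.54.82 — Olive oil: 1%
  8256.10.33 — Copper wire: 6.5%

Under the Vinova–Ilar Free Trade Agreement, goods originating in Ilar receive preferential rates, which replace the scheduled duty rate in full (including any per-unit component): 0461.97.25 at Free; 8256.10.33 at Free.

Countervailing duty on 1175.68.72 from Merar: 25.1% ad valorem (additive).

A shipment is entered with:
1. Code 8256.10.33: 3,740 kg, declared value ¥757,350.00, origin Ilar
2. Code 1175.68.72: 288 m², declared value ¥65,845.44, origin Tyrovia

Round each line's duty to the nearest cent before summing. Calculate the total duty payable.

Line 1 (8256.10.33, Ilar, 3,740 kg, ¥757,350.00):
Base rate for 8256.10.33 is 6.5%.
Origin Ilar qualifies under the Vinova–Ilar agreement and 8256.10.33 is covered: preferential rate Free applies instead.
Duty = ¥757,350.00 × 0% = ¥0.00.
Line 2 (1175.68.72, Tyrovia, 288 m², ¥65,845.44):
Base rate for 1175.68.72 is 13.5% + ¥1.31/m².
The additional-duty order on 1175.68.72 targets Merar, not Tyrovia; it does not apply.
Duty = ¥65,845.44 × 13.5% + 288 × ¥1.31 = ¥9,266.41.
Total = ¥0.00 + ¥9,266.41 = ¥9,266.41.

¥9,266.41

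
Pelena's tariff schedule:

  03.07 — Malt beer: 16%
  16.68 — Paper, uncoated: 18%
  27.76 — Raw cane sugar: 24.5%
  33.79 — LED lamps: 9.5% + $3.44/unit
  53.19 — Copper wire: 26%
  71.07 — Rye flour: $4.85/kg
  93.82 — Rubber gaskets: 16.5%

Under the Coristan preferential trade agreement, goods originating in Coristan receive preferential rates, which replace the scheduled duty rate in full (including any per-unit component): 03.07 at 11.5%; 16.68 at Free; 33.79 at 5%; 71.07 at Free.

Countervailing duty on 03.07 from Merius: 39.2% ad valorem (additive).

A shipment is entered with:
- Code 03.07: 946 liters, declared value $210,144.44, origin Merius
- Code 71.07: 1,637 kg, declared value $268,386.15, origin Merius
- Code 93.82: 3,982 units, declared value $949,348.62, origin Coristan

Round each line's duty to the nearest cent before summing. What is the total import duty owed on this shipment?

$280,581.70

Line 1 (03.07, Merius, 946 liters, $210,144.44):
Base rate for 03.07 is 16%.
03.07 has an FTA preferential rate, but origin Merius is not Coristan; base rate stands.
Additional duty on 03.07 from Merius: +39.2%. Applied ad valorem rate: 16% + 39.2% = 55.2%.
Duty = $210,144.44 × 55.2% = $115,999.73.
Line 2 (71.07, Merius, 1,637 kg, $268,386.15):
Base rate for 71.07 is $4.85/kg.
71.07 has an FTA preferential rate, but origin Merius is not Coristan; base rate stands.
Duty = 1,637 × $4.85 = $7,939.45.
Line 3 (93.82, Coristan, 3,982 units, $949,348.62):
Base rate for 93.82 is 16.5%.
Origin Coristan is the FTA partner but 93.82 is not on the preference list; base rate stands.
Duty = $949,348.62 × 16.5% = $156,642.52.
Total = $115,999.73 + $7,939.45 + $156,642.52 = $280,581.70.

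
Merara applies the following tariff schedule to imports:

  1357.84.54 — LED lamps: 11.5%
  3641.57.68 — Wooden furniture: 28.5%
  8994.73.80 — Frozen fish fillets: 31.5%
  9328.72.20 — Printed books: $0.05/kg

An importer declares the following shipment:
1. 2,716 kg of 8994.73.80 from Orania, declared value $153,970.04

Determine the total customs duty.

$48,500.56

Line 1 (8994.73.80, Orania, 2,716 kg, $153,970.04):
Base rate for 8994.73.80 is 31.5%.
Duty = $153,970.04 × 31.5% = $48,500.56.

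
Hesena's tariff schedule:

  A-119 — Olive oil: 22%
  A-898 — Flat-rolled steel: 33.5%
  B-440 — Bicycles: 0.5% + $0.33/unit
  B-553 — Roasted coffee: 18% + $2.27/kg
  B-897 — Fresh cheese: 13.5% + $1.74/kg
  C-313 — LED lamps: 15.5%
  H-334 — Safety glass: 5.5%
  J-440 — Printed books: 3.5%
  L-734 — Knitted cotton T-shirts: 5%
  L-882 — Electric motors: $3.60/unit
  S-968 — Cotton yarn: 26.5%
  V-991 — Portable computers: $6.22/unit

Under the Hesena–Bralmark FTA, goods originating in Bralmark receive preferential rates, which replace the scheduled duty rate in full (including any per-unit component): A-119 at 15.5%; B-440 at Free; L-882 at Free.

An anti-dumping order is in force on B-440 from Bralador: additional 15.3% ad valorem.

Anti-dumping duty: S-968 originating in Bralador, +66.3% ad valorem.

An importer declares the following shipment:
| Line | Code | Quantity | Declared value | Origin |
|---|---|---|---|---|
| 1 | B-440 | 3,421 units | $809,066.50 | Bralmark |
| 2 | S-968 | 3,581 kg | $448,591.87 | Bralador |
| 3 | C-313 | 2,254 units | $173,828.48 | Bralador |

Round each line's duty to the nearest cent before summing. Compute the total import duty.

Line 1 (B-440, Bralmark, 3,421 units, $809,066.50):
Base rate for B-440 is 0.5% + $0.33/unit.
Origin Bralmark qualifies under the Hesena–Bralmark agreement and B-440 is covered: preferential rate Free applies instead.
The additional-duty order on B-440 targets Bralador, not Bralmark; it does not apply.
Duty = $809,066.50 × 0% = $0.00.
Line 2 (S-968, Bralador, 3,581 kg, $448,591.87):
Base rate for S-968 is 26.5%.
Additional duty on S-968 from Bralador: +66.3%. Applied ad valorem rate: 26.5% + 66.3% = 92.8%.
Duty = $448,591.87 × 92.8% = $416,293.26.
Line 3 (C-313, Bralador, 2,254 units, $173,828.48):
Base rate for C-313 is 15.5%.
Duty = $173,828.48 × 15.5% = $26,943.41.
Total = $0.00 + $416,293.26 + $26,943.41 = $443,236.67.

$443,236.67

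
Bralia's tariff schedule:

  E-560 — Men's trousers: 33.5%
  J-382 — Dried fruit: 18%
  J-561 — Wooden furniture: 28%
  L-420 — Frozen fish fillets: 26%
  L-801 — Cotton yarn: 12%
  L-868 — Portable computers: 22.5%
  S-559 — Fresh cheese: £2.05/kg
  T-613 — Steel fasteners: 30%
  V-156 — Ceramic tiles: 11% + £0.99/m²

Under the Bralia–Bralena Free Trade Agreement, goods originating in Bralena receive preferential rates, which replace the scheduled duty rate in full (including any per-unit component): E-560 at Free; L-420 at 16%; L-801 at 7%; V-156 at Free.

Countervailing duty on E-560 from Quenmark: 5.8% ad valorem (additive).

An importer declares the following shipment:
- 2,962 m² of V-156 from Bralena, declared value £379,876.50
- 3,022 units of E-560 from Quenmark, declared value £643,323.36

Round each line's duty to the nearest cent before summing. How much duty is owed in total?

Line 1 (V-156, Bralena, 2,962 m², £379,876.50):
Base rate for V-156 is 11% + £0.99/m².
Origin Bralena qualifies under the Bralia–Bralena agreement and V-156 is covered: preferential rate Free applies instead.
Duty = £379,876.50 × 0% = £0.00.
Line 2 (E-560, Quenmark, 3,022 units, £643,323.36):
Base rate for E-560 is 33.5%.
E-560 has an FTA preferential rate, but origin Quenmark is not Bralena; base rate stands.
Additional duty on E-560 from Quenmark: +5.8%. Applied ad valorem rate: 33.5% + 5.8% = 39.3%.
Duty = £643,323.36 × 39.3% = £252,826.08.
Total = £0.00 + £252,826.08 = £252,826.08.

£252,826.08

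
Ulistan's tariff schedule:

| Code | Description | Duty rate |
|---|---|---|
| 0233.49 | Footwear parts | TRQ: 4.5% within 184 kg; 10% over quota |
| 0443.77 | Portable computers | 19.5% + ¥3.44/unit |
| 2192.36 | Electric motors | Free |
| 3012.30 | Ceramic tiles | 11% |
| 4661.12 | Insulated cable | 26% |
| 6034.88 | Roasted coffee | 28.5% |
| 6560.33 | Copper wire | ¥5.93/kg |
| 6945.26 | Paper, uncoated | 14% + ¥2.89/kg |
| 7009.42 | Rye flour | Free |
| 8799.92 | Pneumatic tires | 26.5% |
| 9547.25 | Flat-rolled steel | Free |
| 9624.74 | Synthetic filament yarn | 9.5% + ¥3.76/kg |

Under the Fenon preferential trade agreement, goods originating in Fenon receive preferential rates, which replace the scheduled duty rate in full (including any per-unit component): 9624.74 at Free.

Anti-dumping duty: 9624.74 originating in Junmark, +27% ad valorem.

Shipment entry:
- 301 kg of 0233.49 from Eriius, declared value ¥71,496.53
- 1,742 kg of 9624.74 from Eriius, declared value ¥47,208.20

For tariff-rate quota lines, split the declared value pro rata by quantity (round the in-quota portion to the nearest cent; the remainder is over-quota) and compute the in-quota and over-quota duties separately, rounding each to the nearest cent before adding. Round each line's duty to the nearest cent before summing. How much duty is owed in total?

¥15,780.55

Line 1 (0233.49, Eriius, 301 kg, ¥71,496.53):
Code 0233.49 is under a tariff-rate quota (threshold 184 kg). In-quota: 184 kg at 4.5%; over-quota: 117 kg at 10%.
Pro-rata value split: in-quota = ¥71,496.53 × 184/301 = ¥43,705.52; over-quota = ¥71,496.53 − ¥43,705.52 = ¥27,791.01.
In-quota duty = ¥43,705.52 × 4.5% = ¥1,966.75. Over-quota duty = ¥27,791.01 × 10% = ¥2,779.10.
Line duty = ¥1,966.75 + ¥2,779.10 = ¥4,745.85.
Line 2 (9624.74, Eriius, 1,742 kg, ¥47,208.20):
Base rate for 9624.74 is 9.5% + ¥3.76/kg.
9624.74 has an FTA preferential rate, but origin Eriius is not Fenon; base rate stands.
The additional-duty order on 9624.74 targets Junmark, not Eriius; it does not apply.
Duty = ¥47,208.20 × 9.5% + 1,742 × ¥3.76 = ¥11,034.70.
Total = ¥4,745.85 + ¥11,034.70 = ¥15,780.55.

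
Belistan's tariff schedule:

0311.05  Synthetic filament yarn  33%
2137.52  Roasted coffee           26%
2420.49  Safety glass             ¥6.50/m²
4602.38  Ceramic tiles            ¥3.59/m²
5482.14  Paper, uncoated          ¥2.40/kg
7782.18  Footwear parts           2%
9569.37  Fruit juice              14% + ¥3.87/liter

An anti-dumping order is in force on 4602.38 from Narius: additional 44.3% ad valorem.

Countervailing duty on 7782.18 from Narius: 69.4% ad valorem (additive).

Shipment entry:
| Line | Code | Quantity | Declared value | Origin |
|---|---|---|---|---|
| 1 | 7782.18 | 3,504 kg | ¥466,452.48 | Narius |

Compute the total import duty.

Line 1 (7782.18, Narius, 3,504 kg, ¥466,452.48):
Base rate for 7782.18 is 2%.
Additional duty on 7782.18 from Narius: +69.4%. Applied ad valorem rate: 2% + 69.4% = 71.4%.
Duty = ¥466,452.48 × 71.4% = ¥333,047.07.

¥333,047.07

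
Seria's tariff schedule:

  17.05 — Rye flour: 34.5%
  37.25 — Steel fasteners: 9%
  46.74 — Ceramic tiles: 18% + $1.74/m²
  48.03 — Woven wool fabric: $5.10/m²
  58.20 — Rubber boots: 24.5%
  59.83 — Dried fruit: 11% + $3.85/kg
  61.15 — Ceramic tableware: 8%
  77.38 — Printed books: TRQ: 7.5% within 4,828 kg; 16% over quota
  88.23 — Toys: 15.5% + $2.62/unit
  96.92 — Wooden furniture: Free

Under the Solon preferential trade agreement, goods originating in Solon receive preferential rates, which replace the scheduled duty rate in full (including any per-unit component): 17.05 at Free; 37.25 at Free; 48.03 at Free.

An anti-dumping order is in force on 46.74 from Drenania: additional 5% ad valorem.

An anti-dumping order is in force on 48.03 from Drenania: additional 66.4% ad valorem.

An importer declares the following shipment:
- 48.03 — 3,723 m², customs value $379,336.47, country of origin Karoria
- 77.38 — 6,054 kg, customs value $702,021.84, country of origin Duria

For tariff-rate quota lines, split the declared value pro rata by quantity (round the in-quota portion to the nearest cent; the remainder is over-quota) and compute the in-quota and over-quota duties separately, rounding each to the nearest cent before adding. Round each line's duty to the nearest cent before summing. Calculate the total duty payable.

Line 1 (48.03, Karoria, 3,723 m², $379,336.47):
Base rate for 48.03 is $5.10/m².
48.03 has an FTA preferential rate, but origin Karoria is not Solon; base rate stands.
The additional-duty order on 48.03 targets Drenania, not Karoria; it does not apply.
Duty = 3,723 × $5.10 = $18,987.30.
Line 2 (77.38, Duria, 6,054 kg, $702,021.84):
Code 77.38 is under a tariff-rate quota (threshold 4,828 kg). In-quota: 4,828 kg at 7.5%; over-quota: 1,226 kg at 16%.
Pro-rata value split: in-quota = $702,021.84 × 4,828/6,054 = $559,854.88; over-quota = $702,021.84 − $559,854.88 = $142,166.96.
In-quota duty = $559,854.88 × 7.5% = $41,989.12. Over-quota duty = $142,166.96 × 16% = $22,746.71.
Line duty = $41,989.12 + $22,746.71 = $64,735.83.
Total = $18,987.30 + $64,735.83 = $83,723.13.

$83,723.13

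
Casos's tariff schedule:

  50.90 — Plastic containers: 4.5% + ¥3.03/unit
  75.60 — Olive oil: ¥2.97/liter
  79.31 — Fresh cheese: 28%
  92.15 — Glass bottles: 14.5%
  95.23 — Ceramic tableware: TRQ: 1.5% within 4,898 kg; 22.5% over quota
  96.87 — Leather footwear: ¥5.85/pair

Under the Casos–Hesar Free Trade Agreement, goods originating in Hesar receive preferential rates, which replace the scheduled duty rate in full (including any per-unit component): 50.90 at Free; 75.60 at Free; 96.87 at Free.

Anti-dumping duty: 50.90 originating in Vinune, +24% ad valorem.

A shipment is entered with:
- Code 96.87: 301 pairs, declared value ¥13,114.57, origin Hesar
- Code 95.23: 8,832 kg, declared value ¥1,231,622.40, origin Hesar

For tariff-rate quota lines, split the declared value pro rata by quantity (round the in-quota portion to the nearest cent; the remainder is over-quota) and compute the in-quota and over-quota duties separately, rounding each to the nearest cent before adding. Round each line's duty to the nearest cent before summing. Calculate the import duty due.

Line 1 (96.87, Hesar, 301 pairs, ¥13,114.57):
Base rate for 96.87 is ¥5.85/pair.
Origin Hesar qualifies under the Casos–Hesar agreement and 96.87 is covered: preferential rate Free applies instead.
Duty = ¥13,114.57 × 0% = ¥0.00.
Line 2 (95.23, Hesar, 8,832 kg, ¥1,231,622.40):
Code 95.23 is under a tariff-rate quota (threshold 4,898 kg). In-quota: 4,898 kg at 1.5%; over-quota: 3,934 kg at 22.5%.
Pro-rata value split: in-quota = ¥1,231,622.40 × 4,898/8,832 = ¥683,026.10; over-quota = ¥1,231,622.40 − ¥683,026.10 = ¥548,596.30.
In-quota duty = ¥683,026.10 × 1.5% = ¥10,245.39. Over-quota duty = ¥548,596.30 × 22.5% = ¥123,434.17.
Line duty = ¥10,245.39 + ¥123,434.17 = ¥133,679.56.
Total = ¥0.00 + ¥133,679.56 = ¥133,679.56.

¥133,679.56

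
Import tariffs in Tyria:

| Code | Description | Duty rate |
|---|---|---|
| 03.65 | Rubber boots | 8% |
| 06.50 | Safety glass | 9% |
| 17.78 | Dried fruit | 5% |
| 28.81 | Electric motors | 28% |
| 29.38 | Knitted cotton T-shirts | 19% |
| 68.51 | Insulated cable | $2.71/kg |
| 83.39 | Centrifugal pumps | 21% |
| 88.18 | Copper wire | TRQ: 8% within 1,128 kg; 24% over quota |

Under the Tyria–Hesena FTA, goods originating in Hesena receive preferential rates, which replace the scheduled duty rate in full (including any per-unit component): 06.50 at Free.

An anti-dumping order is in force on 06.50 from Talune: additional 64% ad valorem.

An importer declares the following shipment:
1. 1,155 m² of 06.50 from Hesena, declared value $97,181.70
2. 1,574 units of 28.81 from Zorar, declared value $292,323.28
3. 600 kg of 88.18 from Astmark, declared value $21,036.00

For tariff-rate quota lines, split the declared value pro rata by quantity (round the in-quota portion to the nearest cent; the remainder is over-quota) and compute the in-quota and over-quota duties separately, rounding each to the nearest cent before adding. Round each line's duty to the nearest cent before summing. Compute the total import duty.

Line 1 (06.50, Hesena, 1,155 m², $97,181.70):
Base rate for 06.50 is 9%.
Origin Hesena qualifies under the Tyria–Hesena agreement and 06.50 is covered: preferential rate Free applies instead.
The additional-duty order on 06.50 targets Talune, not Hesena; it does not apply.
Duty = $97,181.70 × 0% = $0.00.
Line 2 (28.81, Zorar, 1,574 units, $292,323.28):
Base rate for 28.81 is 28%.
Duty = $292,323.28 × 28% = $81,850.52.
Line 3 (88.18, Astmark, 600 kg, $21,036.00):
Code 88.18 is under a tariff-rate quota (threshold 1,128 kg). Quantity 600 kg is within the quota, so the in-quota rate 8% applies to the full value.
Duty = $21,036.00 × 8% = $1,682.88.
Total = $0.00 + $81,850.52 + $1,682.88 = $83,533.40.

$83,533.40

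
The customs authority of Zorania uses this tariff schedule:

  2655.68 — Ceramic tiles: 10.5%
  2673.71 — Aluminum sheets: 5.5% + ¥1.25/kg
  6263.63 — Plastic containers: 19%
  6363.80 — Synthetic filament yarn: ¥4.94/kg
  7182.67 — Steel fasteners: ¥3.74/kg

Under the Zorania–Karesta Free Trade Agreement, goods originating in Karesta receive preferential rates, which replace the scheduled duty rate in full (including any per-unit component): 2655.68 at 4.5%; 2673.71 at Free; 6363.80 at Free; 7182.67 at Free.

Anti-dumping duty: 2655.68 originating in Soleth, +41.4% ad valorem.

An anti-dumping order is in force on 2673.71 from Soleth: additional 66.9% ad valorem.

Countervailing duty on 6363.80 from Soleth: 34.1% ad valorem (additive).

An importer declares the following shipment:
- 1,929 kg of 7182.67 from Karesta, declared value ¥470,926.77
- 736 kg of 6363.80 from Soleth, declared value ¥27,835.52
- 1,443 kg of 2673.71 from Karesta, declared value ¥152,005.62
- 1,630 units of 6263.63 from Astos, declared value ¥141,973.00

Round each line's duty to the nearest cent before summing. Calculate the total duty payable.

¥40,102.62

Line 1 (7182.67, Karesta, 1,929 kg, ¥470,926.77):
Base rate for 7182.67 is ¥3.74/kg.
Origin Karesta qualifies under the Zorania–Karesta agreement and 7182.67 is covered: preferential rate Free applies instead.
Duty = ¥470,926.77 × 0% = ¥0.00.
Line 2 (6363.80, Soleth, 736 kg, ¥27,835.52):
Base rate for 6363.80 is ¥4.94/kg.
6363.80 has an FTA preferential rate, but origin Soleth is not Karesta; base rate stands.
Additional duty on 6363.80 from Soleth: +34.1% ad valorem. Applied ad valorem rate = 34.1%.
Duty = ¥27,835.52 × 34.1% + 736 × ¥4.94 = ¥13,127.75.
Line 3 (2673.71, Karesta, 1,443 kg, ¥152,005.62):
Base rate for 2673.71 is 5.5% + ¥1.25/kg.
Origin Karesta qualifies under the Zorania–Karesta agreement and 2673.71 is covered: preferential rate Free applies instead.
The additional-duty order on 2673.71 targets Soleth, not Karesta; it does not apply.
Duty = ¥152,005.62 × 0% = ¥0.00.
Line 4 (6263.63, Astos, 1,630 units, ¥141,973.00):
Base rate for 6263.63 is 19%.
Duty = ¥141,973.00 × 19% = ¥26,974.87.
Total = ¥0.00 + ¥13,127.75 + ¥0.00 + ¥26,974.87 = ¥40,102.62.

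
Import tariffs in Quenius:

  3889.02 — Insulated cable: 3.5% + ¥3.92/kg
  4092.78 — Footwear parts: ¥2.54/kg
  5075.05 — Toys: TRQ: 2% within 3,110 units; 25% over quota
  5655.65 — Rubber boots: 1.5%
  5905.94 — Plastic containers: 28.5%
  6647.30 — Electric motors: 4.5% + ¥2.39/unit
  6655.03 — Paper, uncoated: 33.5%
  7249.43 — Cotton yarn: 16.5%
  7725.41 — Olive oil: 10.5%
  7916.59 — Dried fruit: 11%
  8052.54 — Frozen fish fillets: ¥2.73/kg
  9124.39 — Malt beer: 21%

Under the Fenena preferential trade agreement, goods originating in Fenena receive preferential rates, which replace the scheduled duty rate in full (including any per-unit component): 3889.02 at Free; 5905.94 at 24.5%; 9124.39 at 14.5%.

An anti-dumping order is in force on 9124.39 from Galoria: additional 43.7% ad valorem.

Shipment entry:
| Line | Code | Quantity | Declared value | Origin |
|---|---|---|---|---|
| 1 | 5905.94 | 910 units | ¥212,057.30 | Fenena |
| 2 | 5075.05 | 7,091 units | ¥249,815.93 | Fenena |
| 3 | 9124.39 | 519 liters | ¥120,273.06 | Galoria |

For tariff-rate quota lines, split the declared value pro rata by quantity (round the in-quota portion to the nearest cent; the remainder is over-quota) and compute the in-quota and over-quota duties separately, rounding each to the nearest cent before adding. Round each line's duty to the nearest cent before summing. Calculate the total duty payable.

Line 1 (5905.94, Fenena, 910 units, ¥212,057.30):
Base rate for 5905.94 is 28.5%.
Origin Fenena qualifies under the Quenius–Fenena agreement and 5905.94 is covered: preferential rate 24.5% applies instead.
Duty = ¥212,057.30 × 24.5% = ¥51,954.04.
Line 2 (5075.05, Fenena, 7,091 units, ¥249,815.93):
Code 5075.05 is under a tariff-rate quota (threshold 3,110 units). In-quota: 3,110 units at 2%; over-quota: 3,981 units at 25%.
Pro-rata value split: in-quota = ¥249,815.93 × 3,110/7,091 = ¥109,565.30; over-quota = ¥249,815.93 − ¥109,565.30 = ¥140,250.63.
In-quota duty = ¥109,565.30 × 2% = ¥2,191.31. Over-quota duty = ¥140,250.63 × 25% = ¥35,062.66.
Line duty = ¥2,191.31 + ¥35,062.66 = ¥37,253.97.
Line 3 (9124.39, Galoria, 519 liters, ¥120,273.06):
Base rate for 9124.39 is 21%.
9124.39 has an FTA preferential rate, but origin Galoria is not Fenena; base rate stands.
Additional duty on 9124.39 from Galoria: +43.7%. Applied ad valorem rate: 21% + 43.7% = 64.7%.
Duty = ¥120,273.06 × 64.7% = ¥77,816.67.
Total = ¥51,954.04 + ¥37,253.97 + ¥77,816.67 = ¥167,024.68.

¥167,024.68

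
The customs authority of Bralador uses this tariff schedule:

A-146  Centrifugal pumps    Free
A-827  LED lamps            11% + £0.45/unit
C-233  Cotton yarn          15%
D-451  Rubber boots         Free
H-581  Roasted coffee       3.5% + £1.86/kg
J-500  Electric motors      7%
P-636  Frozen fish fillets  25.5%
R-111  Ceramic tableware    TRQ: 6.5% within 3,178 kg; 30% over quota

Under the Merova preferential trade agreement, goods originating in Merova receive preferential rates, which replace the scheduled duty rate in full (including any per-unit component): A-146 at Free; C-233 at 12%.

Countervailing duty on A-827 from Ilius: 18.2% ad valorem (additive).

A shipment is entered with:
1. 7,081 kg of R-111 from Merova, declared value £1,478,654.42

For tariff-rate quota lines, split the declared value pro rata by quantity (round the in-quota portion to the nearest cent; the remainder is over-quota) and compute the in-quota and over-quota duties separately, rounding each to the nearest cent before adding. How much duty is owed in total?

Line 1 (R-111, Merova, 7,081 kg, £1,478,654.42):
Code R-111 is under a tariff-rate quota (threshold 3,178 kg). In-quota: 3,178 kg at 6.5%; over-quota: 3,903 kg at 30%.
Pro-rata value split: in-quota = £1,478,654.42 × 3,178/7,081 = £663,629.96; over-quota = £1,478,654.42 − £663,629.96 = £815,024.46.
In-quota duty = £663,629.96 × 6.5% = £43,135.95. Over-quota duty = £815,024.46 × 30% = £244,507.34.
Line duty = £43,135.95 + £244,507.34 = £287,643.29.

£287,643.29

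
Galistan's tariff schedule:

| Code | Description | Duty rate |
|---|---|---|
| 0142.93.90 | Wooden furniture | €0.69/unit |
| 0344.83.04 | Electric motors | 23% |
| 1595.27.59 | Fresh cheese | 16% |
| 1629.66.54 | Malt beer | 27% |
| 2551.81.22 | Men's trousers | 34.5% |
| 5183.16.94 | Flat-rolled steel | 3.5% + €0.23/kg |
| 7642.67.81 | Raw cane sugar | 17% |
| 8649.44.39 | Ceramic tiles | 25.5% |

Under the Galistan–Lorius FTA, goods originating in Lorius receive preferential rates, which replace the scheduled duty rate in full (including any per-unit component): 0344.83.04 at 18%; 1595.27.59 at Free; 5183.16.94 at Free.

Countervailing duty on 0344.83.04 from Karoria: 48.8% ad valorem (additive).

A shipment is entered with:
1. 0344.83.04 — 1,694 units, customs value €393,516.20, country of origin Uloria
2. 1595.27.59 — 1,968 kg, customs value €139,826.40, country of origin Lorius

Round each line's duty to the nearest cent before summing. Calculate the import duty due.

€90,508.73

Line 1 (0344.83.04, Uloria, 1,694 units, €393,516.20):
Base rate for 0344.83.04 is 23%.
0344.83.04 has an FTA preferential rate, but origin Uloria is not Lorius; base rate stands.
The additional-duty order on 0344.83.04 targets Karoria, not Uloria; it does not apply.
Duty = €393,516.20 × 23% = €90,508.73.
Line 2 (1595.27.59, Lorius, 1,968 kg, €139,826.40):
Base rate for 1595.27.59 is 16%.
Origin Lorius qualifies under the Galistan–Lorius agreement and 1595.27.59 is covered: preferential rate Free applies instead.
Duty = €139,826.40 × 0% = €0.00.
Total = €90,508.73 + €0.00 = €90,508.73.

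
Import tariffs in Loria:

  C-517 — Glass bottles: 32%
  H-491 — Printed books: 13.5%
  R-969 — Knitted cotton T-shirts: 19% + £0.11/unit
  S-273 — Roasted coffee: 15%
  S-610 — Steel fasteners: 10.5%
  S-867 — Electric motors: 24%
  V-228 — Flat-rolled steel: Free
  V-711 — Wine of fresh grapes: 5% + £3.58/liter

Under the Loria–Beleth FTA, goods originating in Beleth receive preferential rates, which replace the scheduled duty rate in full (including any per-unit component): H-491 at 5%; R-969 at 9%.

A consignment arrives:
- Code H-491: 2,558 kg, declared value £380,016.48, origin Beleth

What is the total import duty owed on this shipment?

Line 1 (H-491, Beleth, 2,558 kg, £380,016.48):
Base rate for H-491 is 13.5%.
Origin Beleth qualifies under the Loria–Beleth agreement and H-491 is covered: preferential rate 5% applies instead.
Duty = £380,016.48 × 5% = £19,000.82.

£19,000.82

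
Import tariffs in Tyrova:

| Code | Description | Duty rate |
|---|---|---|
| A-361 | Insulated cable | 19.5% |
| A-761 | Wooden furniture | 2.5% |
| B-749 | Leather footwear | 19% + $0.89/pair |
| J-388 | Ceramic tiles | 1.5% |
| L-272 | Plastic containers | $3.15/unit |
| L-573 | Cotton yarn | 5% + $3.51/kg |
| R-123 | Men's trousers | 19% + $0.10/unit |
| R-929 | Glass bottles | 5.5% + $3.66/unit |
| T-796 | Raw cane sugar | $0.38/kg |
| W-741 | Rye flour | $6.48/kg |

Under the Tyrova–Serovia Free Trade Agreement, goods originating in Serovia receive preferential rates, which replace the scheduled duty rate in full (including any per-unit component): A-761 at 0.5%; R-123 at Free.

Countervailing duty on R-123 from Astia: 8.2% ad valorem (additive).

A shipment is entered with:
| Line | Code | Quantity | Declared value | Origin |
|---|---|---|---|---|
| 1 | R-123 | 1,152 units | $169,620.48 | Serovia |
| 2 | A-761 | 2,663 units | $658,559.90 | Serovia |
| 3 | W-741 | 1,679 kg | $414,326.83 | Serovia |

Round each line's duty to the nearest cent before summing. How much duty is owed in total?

$14,172.72

Line 1 (R-123, Serovia, 1,152 units, $169,620.48):
Base rate for R-123 is 19% + $0.10/unit.
Origin Serovia qualifies under the Tyrova–Serovia agreement and R-123 is covered: preferential rate Free applies instead.
The additional-duty order on R-123 targets Astia, not Serovia; it does not apply.
Duty = $169,620.48 × 0% = $0.00.
Line 2 (A-761, Serovia, 2,663 units, $658,559.90):
Base rate for A-761 is 2.5%.
Origin Serovia qualifies under the Tyrova–Serovia agreement and A-761 is covered: preferential rate 0.5% applies instead.
Duty = $658,559.90 × 0.5% = $3,292.80.
Line 3 (W-741, Serovia, 1,679 kg, $414,326.83):
Base rate for W-741 is $6.48/kg.
Origin Serovia is the FTA partner but W-741 is not on the preference list; base rate stands.
Duty = 1,679 × $6.48 = $10,879.92.
Total = $0.00 + $3,292.80 + $10,879.92 = $14,172.72.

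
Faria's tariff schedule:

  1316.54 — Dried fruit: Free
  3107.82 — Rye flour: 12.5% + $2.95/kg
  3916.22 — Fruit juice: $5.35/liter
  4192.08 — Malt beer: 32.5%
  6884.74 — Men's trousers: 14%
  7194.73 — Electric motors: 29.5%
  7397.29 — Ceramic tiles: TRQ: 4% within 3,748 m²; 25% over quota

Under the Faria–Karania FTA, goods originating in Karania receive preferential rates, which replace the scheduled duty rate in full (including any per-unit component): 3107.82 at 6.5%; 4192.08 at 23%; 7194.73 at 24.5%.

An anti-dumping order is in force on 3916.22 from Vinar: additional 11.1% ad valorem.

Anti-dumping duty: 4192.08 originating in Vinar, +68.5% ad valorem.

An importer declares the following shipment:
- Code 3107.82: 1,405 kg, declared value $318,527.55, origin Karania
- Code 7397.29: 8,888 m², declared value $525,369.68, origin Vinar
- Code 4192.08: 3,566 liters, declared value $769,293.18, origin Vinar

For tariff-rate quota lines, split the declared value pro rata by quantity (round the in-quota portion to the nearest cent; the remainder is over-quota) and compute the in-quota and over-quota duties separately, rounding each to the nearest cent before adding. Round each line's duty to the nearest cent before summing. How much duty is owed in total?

Line 1 (3107.82, Karania, 1,405 kg, $318,527.55):
Base rate for 3107.82 is 12.5% + $2.95/kg.
Origin Karania qualifies under the Faria–Karania agreement and 3107.82 is covered: preferential rate 6.5% applies instead.
Duty = $318,527.55 × 6.5% = $20,704.29.
Line 2 (7397.29, Vinar, 8,888 m², $525,369.68):
Code 7397.29 is under a tariff-rate quota (threshold 3,748 m²). In-quota: 3,748 m² at 4%; over-quota: 5,140 m² at 25%.
Pro-rata value split: in-quota = $525,369.68 × 3,748/8,888 = $221,544.28; over-quota = $525,369.68 − $221,544.28 = $303,825.40.
In-quota duty = $221,544.28 × 4% = $8,861.77. Over-quota duty = $303,825.40 × 25% = $75,956.35.
Line duty = $8,861.77 + $75,956.35 = $84,818.12.
Line 3 (4192.08, Vinar, 3,566 liters, $769,293.18):
Base rate for 4192.08 is 32.5%.
4192.08 has an FTA preferential rate, but origin Vinar is not Karania; base rate stands.
Additional duty on 4192.08 from Vinar: +68.5%. Applied ad valorem rate: 32.5% + 68.5% = 101%.
Duty = $769,293.18 × 101% = $776,986.11.
Total = $20,704.29 + $84,818.12 + $776,986.11 = $882,508.52.

$882,508.52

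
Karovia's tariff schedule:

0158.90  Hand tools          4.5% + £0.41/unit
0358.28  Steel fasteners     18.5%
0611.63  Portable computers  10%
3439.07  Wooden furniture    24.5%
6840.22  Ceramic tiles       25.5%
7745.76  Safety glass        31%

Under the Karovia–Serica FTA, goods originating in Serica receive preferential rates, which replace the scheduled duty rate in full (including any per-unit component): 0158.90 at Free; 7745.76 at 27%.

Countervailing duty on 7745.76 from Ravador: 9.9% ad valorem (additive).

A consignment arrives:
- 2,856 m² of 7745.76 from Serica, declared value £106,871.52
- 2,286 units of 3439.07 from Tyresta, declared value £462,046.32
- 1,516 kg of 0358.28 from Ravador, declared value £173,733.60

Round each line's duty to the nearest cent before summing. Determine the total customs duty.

£174,197.38

Line 1 (7745.76, Serica, 2,856 m², £106,871.52):
Base rate for 7745.76 is 31%.
Origin Serica qualifies under the Karovia–Serica agreement and 7745.76 is covered: preferential rate 27% applies instead.
The additional-duty order on 7745.76 targets Ravador, not Serica; it does not apply.
Duty = £106,871.52 × 27% = £28,855.31.
Line 2 (3439.07, Tyresta, 2,286 units, £462,046.32):
Base rate for 3439.07 is 24.5%.
Duty = £462,046.32 × 24.5% = £113,201.35.
Line 3 (0358.28, Ravador, 1,516 kg, £173,733.60):
Base rate for 0358.28 is 18.5%.
Duty = £173,733.60 × 18.5% = £32,140.72.
Total = £28,855.31 + £113,201.35 + £32,140.72 = £174,197.38.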